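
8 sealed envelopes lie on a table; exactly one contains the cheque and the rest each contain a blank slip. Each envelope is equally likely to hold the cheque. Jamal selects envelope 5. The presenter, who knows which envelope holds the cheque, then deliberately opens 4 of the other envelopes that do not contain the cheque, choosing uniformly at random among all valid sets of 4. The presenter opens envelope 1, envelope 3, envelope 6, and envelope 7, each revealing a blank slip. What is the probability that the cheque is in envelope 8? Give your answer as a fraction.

Consider each possible location of the cheque in turn.
If it is in any of envelopes 1, 3, 6, and 7 (prior 1/8 each): that envelope was opened and seen not to hold the prize — ruled out; weight (1/8)·0 = 0 each.
If it is in any of envelopes 2, 4, and 8 (prior 1/8 each): the presenter has 15 equally likely choices, so probability 1/15; weight (1/8)·(1/15) = 1/120 each.
If it is in envelope 5 (prior 1/8): the presenter has 35 equally likely choices, so probability 1/35; weight (1/8)·(1/35) = 1/280.
The weights sum to 1/35.
So P(the cheque in envelope 8 | the presenter opened envelope 1, envelope 3, envelope 6, and envelope 7) = (1/120) / (1/35) = 7/24.

7/24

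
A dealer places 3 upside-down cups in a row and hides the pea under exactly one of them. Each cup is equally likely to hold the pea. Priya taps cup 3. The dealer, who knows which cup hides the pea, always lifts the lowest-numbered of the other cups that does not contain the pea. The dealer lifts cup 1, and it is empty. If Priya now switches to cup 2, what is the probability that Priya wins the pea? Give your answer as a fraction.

1/2

Consider each possible location of the pea in turn.
If it is under cup 1 (prior 1/3): the dealer opened cup 1, so this case is ruled out; weight (1/3)·0 = 0.
If it is under either of cups 2 and 3 (prior 1/3 each): cup 1 is the lowest-numbered option available, probability 1; weight (1/3)·1 = 1/3 each.
The weights sum to 2/3.
So P(the pea under cup 2 | the dealer opened cup 1) = (1/3) / (2/3) = 1/2.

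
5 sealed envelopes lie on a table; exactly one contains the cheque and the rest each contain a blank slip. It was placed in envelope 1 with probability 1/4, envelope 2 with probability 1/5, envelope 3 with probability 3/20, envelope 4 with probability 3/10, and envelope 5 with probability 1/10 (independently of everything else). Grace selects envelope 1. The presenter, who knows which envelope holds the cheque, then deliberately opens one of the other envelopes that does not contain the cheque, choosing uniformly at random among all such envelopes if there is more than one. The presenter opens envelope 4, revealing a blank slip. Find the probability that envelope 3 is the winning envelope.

4/17

Condition on the true location of the cheque.
If it is in envelope 1 (prior 1/4): the presenter has 4 equally likely choices, so probability 1/4; weight (1/4)·(1/4) = 1/16.
If it is in envelope 2 (prior 1/5): the presenter has 3 equally likely choices, so probability 1/3; weight (1/5)·(1/3) = 1/15.
If it is in envelope 3 (prior 3/20): the presenter has 3 equally likely choices, so probability 1/3; weight (3/20)·(1/3) = 1/20.
If it is in envelope 4 (prior 3/10): the presenter opened envelope 4, so this case is ruled out; weight (3/10)·0 = 0.
If it is in envelope 5 (prior 1/10): the presenter has 3 equally likely choices, so probability 1/3; weight (1/10)·(1/3) = 1/30.
The weights sum to 17/80.
So P(the cheque in envelope 3 | the presenter opened envelope 4) = (1/20) / (17/80) = 4/17.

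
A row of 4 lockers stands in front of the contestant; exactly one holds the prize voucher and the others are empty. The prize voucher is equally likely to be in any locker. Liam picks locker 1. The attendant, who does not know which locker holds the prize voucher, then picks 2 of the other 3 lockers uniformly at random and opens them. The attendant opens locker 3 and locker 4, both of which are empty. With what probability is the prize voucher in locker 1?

1/2

Consider each possible location of the prize voucher in turn.
If it is in either of lockers 1 and 2 (prior 1/4 each): the attendant picks exactly this set with probability 1/3 regardless, and none is the prize; weight (1/4)·(1/3) = 1/12 each.
If it is in either of lockers 3 and 4 (prior 1/4 each): that locker was opened and seen not to hold the prize — ruled out; weight (1/4)·0 = 0 each.
The weights sum to 1/6.
So P(the prize voucher in locker 1 | the attendant opened locker 3 and locker 4) = (1/12) / (1/6) = 1/2.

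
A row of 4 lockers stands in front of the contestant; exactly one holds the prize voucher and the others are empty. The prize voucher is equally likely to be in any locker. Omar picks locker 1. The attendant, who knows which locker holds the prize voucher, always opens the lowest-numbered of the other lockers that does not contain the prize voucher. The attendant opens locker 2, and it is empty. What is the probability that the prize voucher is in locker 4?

1/3

Condition on the true location of the prize voucher.
If it is in any of lockers 1, 3, and 4 (prior 1/4 each): locker 2 is the lowest-numbered option available, probability 1; weight (1/4)·1 = 1/4 each.
If it is in locker 2 (prior 1/4): the attendant opened locker 2, so this case is ruled out; weight (1/4)·0 = 0.
The weights sum to 3/4.
So P(the prize voucher in locker 4 | the attendant opened locker 2) = (1/4) / (3/4) = 1/3.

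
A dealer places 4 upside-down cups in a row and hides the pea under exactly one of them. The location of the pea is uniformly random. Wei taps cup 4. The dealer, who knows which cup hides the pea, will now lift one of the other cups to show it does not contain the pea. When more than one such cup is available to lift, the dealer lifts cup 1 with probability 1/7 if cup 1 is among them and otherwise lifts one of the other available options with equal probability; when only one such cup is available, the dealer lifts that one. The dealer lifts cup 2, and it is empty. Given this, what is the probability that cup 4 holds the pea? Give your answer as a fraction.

Consider each possible location of the pea in turn.
If it is under cup 1 (prior 1/4): cup 1 holds the prize so is unavailable; the dealer chooses uniformly among the 2 others, probability 1/2; weight (1/4)·(1/2) = 1/8.
If it is under cup 2 (prior 1/4): the dealer opened cup 2, so this case is ruled out; weight (1/4)·0 = 0.
If it is under cup 3 (prior 1/4): cup 1 is available but not opened, probability 6/7; weight (1/4)·(6/7) = 3/14.
If it is under cup 4 (prior 1/4): cup 1 is available but not opened; cup 2 gets probability (1 − 1/7)/2 = 3/7; weight (1/4)·(3/7) = 3/28.
The weights sum to 25/56.
So P(the pea under cup 4 | the dealer opened cup 2) = (3/28) / (25/56) = 6/25.

6/25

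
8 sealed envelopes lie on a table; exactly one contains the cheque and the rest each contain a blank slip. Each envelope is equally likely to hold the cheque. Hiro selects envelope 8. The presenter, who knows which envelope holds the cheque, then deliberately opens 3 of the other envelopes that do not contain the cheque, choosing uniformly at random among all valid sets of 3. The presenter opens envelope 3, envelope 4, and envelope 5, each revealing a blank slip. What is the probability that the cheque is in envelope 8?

1/8

Consider each possible location of the cheque in turn.
If it is in any of envelopes 1, 2, 6, and 7 (prior 1/8 each): the presenter has 20 equally likely choices, so probability 1/20; weight (1/8)·(1/20) = 1/160 each.
If it is in any of envelopes 3, 4, and 5 (prior 1/8 each): that envelope was opened and seen not to hold the prize — ruled out; weight (1/8)·0 = 0 each.
If it is in envelope 8 (prior 1/8): the presenter has 35 equally likely choices, so probability 1/35; weight (1/8)·(1/35) = 1/280.
The weights sum to 1/35.
So P(the cheque in envelope 8 | the presenter opened envelope 3, envelope 4, and envelope 5) = (1/280) / (1/35) = 1/8.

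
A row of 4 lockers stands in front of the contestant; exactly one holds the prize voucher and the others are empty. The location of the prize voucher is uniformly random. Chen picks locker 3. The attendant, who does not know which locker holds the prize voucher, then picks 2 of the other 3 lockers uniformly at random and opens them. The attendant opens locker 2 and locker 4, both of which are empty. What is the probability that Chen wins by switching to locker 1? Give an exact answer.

Consider each possible location of the prize voucher in turn.
If it is in either of lockers 1 and 3 (prior 1/4 each): the attendant picks exactly this set with probability 1/3 regardless, and none is the prize; weight (1/4)·(1/3) = 1/12 each.
If it is in either of lockers 2 and 4 (prior 1/4 each): that locker was opened and seen not to hold the prize — ruled out; weight (1/4)·0 = 0 each.
The weights sum to 1/6.
So P(the prize voucher in locker 1 | the attendant opened locker 2 and locker 4) = (1/12) / (1/6) = 1/2.

1/2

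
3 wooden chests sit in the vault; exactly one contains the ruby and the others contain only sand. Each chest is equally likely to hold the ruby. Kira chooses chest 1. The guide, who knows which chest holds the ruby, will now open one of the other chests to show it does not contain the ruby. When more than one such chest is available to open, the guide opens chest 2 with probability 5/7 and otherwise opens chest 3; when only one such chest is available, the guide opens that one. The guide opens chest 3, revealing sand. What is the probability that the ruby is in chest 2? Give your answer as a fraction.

7/9

Condition on the true location of the ruby.
If it is in chest 1 (prior 1/3): chest 2 is available but not opened, probability 2/7; weight (1/3)·(2/7) = 2/21.
If it is in chest 2 (prior 1/3): only chest 3 is available, probability 1; weight (1/3)·1 = 1/3.
If it is in chest 3 (prior 1/3): the guide opened chest 3, so this case is ruled out; weight (1/3)·0 = 0.
The weights sum to 3/7.
So P(the ruby in chest 2 | the guide opened chest 3) = (1/3) / (3/7) = 7/9.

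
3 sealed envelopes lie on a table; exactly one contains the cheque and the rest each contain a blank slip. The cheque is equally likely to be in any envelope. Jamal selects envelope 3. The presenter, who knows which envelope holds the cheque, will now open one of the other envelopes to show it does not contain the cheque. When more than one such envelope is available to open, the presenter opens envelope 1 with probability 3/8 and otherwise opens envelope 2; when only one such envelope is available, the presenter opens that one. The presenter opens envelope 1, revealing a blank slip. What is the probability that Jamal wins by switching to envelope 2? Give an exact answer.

Consider each possible location of the cheque in turn.
If it is in envelope 1 (prior 1/3): the presenter opened envelope 1, so this case is ruled out; weight (1/3)·0 = 0.
If it is in envelope 2 (prior 1/3): only envelope 1 is available, probability 1; weight (1/3)·1 = 1/3.
If it is in envelope 3 (prior 1/3): envelope 1 is available, opened with probability 3/8; weight (1/3)·(3/8) = 1/8.
The weights sum to 11/24.
So P(the cheque in envelope 2 | the presenter opened envelope 1) = (1/3) / (11/24) = 8/11.

8/11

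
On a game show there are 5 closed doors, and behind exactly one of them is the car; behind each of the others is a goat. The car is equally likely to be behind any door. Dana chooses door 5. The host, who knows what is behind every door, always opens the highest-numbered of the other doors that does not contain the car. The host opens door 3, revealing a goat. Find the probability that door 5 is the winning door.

0

Consider each possible location of the car in turn.
If it is behind any of doors 1, 2, and 5 (prior 1/5 each): the host would have opened door 4 instead, probability 0; weight (1/5)·0 = 0 each.
If it is behind door 3 (prior 1/5): the host opened door 3, so this case is ruled out; weight (1/5)·0 = 0.
If it is behind door 4 (prior 1/5): door 3 is the highest-numbered option available, probability 1; weight (1/5)·1 = 1/5.
The weights sum to 1/5.
So P(the car behind door 5 | the host opened door 3) = 0 / (1/5) = 0.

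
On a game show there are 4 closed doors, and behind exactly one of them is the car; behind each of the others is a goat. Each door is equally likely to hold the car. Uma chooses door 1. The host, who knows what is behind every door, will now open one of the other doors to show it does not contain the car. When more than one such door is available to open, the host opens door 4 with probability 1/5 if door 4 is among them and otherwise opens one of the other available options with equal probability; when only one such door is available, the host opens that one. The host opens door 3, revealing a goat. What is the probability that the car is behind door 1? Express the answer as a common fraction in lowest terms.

4/17

Condition on the true location of the car.
If it is behind door 1 (prior 1/4): door 4 is available but not opened; door 3 gets probability (1 − 1/5)/2 = 2/5; weight (1/4)·(2/5) = 1/10.
If it is behind door 2 (prior 1/4): door 4 is available but not opened, probability 4/5; weight (1/4)·(4/5) = 1/5.
If it is behind door 3 (prior 1/4): the host opened door 3, so this case is ruled out; weight (1/4)·0 = 0.
If it is behind door 4 (prior 1/4): door 4 holds the prize so is unavailable; the host chooses uniformly among the 2 others, probability 1/2; weight (1/4)·(1/2) = 1/8.
The weights sum to 17/40.
So P(the car behind door 1 | the host opened door 3) = (1/10) / (17/40) = 4/17.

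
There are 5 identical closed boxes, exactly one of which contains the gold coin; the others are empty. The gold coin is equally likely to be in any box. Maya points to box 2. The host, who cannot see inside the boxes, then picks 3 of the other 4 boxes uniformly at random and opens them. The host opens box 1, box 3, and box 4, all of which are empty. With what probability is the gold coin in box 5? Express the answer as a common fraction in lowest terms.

1/2

Because the host chose which boxes to open without knowing where the gold coin is, the choice is independent of the prize location. Learning that none of the 3 opened boxes holds the gold coin simply rules out those 3 locations and leaves the remaining 2 boxes still equally likely by symmetry.
So P(the gold coin in box 5) = 1/2.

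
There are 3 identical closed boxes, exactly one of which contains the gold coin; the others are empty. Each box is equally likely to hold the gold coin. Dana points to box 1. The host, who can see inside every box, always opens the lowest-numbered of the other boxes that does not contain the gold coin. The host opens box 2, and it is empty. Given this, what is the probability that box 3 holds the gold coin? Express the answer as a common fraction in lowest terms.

1/2

Condition on the true location of the gold coin.
If it is in either of boxes 1 and 3 (prior 1/3 each): box 2 is the lowest-numbered option available, probability 1; weight (1/3)·1 = 1/3 each.
If it is in box 2 (prior 1/3): the host opened box 2, so this case is ruled out; weight (1/3)·0 = 0.
The weights sum to 2/3.
So P(the gold coin in box 3 | the host opened box 2) = (1/3) / (2/3) = 1/2.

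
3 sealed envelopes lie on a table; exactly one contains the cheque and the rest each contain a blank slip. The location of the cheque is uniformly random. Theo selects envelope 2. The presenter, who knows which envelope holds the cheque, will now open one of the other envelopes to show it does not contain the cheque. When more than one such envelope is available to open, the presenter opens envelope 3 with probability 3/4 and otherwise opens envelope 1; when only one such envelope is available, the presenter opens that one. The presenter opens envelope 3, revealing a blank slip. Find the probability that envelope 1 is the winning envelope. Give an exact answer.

4/7

Condition on the true location of the cheque.
If it is in envelope 1 (prior 1/3): only envelope 3 is available, probability 1; weight (1/3)·1 = 1/3.
If it is in envelope 2 (prior 1/3): envelope 3 is available, opened with probability 3/4; weight (1/3)·(3/4) = 1/4.
If it is in envelope 3 (prior 1/3): the presenter opened envelope 3, so this case is ruled out; weight (1/3)·0 = 0.
The weights sum to 7/12.
So P(the cheque in envelope 1 | the presenter opened envelope 3) = (1/3) / (7/12) = 4/7.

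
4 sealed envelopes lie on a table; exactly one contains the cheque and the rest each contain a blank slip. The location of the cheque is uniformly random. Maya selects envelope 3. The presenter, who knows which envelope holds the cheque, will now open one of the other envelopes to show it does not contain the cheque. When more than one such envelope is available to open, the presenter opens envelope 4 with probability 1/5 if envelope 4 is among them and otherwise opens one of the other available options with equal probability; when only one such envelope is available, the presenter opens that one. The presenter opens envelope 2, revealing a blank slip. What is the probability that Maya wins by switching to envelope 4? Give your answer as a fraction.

5/17

Condition on the true location of the cheque.
If it is in envelope 1 (prior 1/4): envelope 4 is available but not opened, probability 4/5; weight (1/4)·(4/5) = 1/5.
If it is in envelope 2 (prior 1/4): the presenter opened envelope 2, so this case is ruled out; weight (1/4)·0 = 0.
If it is in envelope 3 (prior 1/4): envelope 4 is available but not opened; envelope 2 gets probability (1 − 1/5)/2 = 2/5; weight (1/4)·(2/5) = 1/10.
If it is in envelope 4 (prior 1/4): envelope 4 holds the prize so is unavailable; the presenter chooses uniformly among the 2 others, probability 1/2; weight (1/4)·(1/2) = 1/8.
The weights sum to 17/40.
So P(the cheque in envelope 4 | the presenter opened envelope 2) = (1/8) / (17/40) = 5/17.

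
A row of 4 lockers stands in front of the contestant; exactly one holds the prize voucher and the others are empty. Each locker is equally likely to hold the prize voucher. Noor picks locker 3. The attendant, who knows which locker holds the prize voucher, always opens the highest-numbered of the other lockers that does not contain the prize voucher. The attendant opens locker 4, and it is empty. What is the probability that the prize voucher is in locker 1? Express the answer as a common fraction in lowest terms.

Consider each possible location of the prize voucher in turn.
If it is in any of lockers 1, 2, and 3 (prior 1/4 each): locker 4 is the highest-numbered option available, probability 1; weight (1/4)·1 = 1/4 each.
If it is in locker 4 (prior 1/4): the attendant opened locker 4, so this case is ruled out; weight (1/4)·0 = 0.
The weights sum to 3/4.
So P(the prize voucher in locker 1 | the attendant opened locker 4) = (1/4) / (3/4) = 1/3.

1/3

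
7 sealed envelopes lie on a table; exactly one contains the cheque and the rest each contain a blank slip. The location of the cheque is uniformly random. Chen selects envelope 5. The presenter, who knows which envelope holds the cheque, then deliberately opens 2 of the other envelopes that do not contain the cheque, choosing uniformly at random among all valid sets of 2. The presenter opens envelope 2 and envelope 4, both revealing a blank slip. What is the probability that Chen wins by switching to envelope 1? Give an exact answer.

Condition on the true location of the cheque.
If it is in any of envelopes 1, 3, 6, and 7 (prior 1/7 each): the presenter has 10 equally likely choices, so probability 1/10; weight (1/7)·(1/10) = 1/70 each.
If it is in either of envelopes 2 and 4 (prior 1/7 each): that envelope was opened and seen not to hold the prize — ruled out; weight (1/7)·0 = 0 each.
If it is in envelope 5 (prior 1/7): the presenter has 15 equally likely choices, so probability 1/15; weight (1/7)·(1/15) = 1/105.
The weights sum to 1/15.
So P(the cheque in envelope 1 | the presenter opened envelope 2 and envelope 4) = (1/70) / (1/15) = 3/14.

3/14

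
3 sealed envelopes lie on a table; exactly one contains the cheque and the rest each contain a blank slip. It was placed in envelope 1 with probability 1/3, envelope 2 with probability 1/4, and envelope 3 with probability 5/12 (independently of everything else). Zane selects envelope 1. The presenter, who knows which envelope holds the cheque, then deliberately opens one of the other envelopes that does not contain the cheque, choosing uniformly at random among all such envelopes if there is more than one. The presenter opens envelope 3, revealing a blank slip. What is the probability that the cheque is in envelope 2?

Apply Bayes' rule, conditioning on where the cheque actually is.
If it is in envelope 1 (prior 1/3): the presenter has 2 equally likely choices, so probability 1/2; weight (1/3)·(1/2) = 1/6.
If it is in envelope 2 (prior 1/4): the presenter has no choice, probability 1; weight (1/4)·1 = 1/4.
If it is in envelope 3 (prior 5/12): the presenter opened envelope 3, so this case is ruled out; weight (5/12)·0 = 0.
The weights sum to 5/12.
So P(the cheque in envelope 2 | the presenter opened envelope 3) = (1/4) / (5/12) = 3/5.

3/5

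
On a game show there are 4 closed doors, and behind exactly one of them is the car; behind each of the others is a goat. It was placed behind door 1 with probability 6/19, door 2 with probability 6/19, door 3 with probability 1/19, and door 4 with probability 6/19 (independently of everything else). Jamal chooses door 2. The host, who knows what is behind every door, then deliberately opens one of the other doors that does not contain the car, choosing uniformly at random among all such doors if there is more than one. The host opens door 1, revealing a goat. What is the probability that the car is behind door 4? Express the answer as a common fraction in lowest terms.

6/11

Apply Bayes' rule, conditioning on where the car actually is.
If it is behind door 1 (prior 6/19): the host opened door 1, so this case is ruled out; weight (6/19)·0 = 0.
If it is behind door 2 (prior 6/19): the host has 3 equally likely choices, so probability 1/3; weight (6/19)·(1/3) = 2/19.
If it is behind door 3 (prior 1/19): the host has 2 equally likely choices, so probability 1/2; weight (1/19)·(1/2) = 1/38.
If it is behind door 4 (prior 6/19): the host has 2 equally likely choices, so probability 1/2; weight (6/19)·(1/2) = 3/19.
The weights sum to 11/38.
So P(the car behind door 4 | the host opened door 1) = (3/19) / (11/38) = 6/11.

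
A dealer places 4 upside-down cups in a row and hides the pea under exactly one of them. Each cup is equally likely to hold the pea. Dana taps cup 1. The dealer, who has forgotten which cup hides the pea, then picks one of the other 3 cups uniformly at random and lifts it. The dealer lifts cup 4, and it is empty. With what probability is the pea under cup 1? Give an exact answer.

Consider each possible location of the pea in turn.
If it is under any of cups 1, 2, and 3 (prior 1/4 each): the dealer picks cup 4 with probability 1/3 regardless, and it is not the prize; weight (1/4)·(1/3) = 1/12 each.
If it is under cup 4 (prior 1/4): the dealer opened cup 4, so this case is ruled out; weight (1/4)·0 = 0.
The weights sum to 1/4.
So P(the pea under cup 1 | the dealer opened cup 4) = (1/12) / (1/4) = 1/3.

1/3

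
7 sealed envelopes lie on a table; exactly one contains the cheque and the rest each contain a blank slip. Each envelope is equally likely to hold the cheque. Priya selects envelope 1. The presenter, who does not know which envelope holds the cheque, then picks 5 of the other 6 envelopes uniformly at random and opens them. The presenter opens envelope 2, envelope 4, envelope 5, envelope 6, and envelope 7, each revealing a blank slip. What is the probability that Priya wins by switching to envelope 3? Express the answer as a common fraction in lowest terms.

1/2

Because the presenter chose which envelopes to open without knowing where the cheque is, the choice is independent of the prize location. Learning that none of the 5 opened envelopes holds the cheque simply rules out those 5 locations and leaves the remaining 2 envelopes still equally likely by symmetry.
So P(the cheque in envelope 3) = 1/2.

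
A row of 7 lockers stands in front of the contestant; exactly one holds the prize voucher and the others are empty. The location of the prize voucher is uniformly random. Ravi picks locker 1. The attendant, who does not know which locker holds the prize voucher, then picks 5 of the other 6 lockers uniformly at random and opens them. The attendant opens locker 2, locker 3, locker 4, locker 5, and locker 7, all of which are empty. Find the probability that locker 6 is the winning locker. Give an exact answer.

Apply Bayes' rule, conditioning on where the prize voucher actually is.
If it is in either of lockers 1 and 6 (prior 1/7 each): the attendant picks exactly this set with probability 1/6 regardless, and none is the prize; weight (1/7)·(1/6) = 1/42 each.
If it is in any of lockers 2, 3, 4, 5, and 7 (prior 1/7 each): that locker was opened and seen not to hold the prize — ruled out; weight (1/7)·0 = 0 each.
The weights sum to 1/21.
So P(the prize voucher in locker 6 | the attendant opened locker 2, locker 3, locker 4, locker 5, and locker 7) = (1/42) / (1/21) = 1/2.

1/2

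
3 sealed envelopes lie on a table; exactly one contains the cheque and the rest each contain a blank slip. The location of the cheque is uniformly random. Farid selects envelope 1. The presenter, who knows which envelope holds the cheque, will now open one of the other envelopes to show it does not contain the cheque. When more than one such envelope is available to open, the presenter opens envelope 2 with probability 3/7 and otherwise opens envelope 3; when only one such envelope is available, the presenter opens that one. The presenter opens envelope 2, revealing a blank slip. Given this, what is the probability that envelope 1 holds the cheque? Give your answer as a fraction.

Consider each possible location of the cheque in turn.
If it is in envelope 1 (prior 1/3): envelope 2 is available, opened with probability 3/7; weight (1/3)·(3/7) = 1/7.
If it is in envelope 2 (prior 1/3): the presenter opened envelope 2, so this case is ruled out; weight (1/3)·0 = 0.
If it is in envelope 3 (prior 1/3): only envelope 2 is available, probability 1; weight (1/3)·1 = 1/3.
The weights sum to 10/21.
So P(the cheque in envelope 1 | the presenter opened envelope 2) = (1/7) / (10/21) = 3/10.

3/10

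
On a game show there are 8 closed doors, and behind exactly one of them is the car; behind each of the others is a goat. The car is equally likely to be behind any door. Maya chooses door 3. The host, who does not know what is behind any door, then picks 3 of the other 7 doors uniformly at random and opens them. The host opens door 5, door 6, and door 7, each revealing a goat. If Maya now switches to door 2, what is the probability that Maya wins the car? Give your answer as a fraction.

Because the host chose which doors to open without knowing where the car is, the choice is independent of the prize location. Learning that none of the 3 opened doors holds the car simply rules out those 3 locations and leaves the remaining 5 doors still equally likely by symmetry.
So P(the car behind door 2) = 1/5.

1/5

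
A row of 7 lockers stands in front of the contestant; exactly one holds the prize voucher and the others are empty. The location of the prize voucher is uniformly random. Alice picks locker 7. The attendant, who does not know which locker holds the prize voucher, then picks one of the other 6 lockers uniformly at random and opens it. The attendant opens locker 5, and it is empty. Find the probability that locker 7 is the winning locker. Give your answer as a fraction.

1/6

Consider each possible location of the prize voucher in turn.
If it is in any of lockers 1, 2, 3, 4, 6, and 7 (prior 1/7 each): the attendant picks locker 5 with probability 1/6 regardless, and it is not the prize; weight (1/7)·(1/6) = 1/42 each.
If it is in locker 5 (prior 1/7): the attendant opened locker 5, so this case is ruled out; weight (1/7)·0 = 0.
The weights sum to 1/7.
So P(the prize voucher in locker 7 | the attendant opened locker 5) = (1/42) / (1/7) = 1/6.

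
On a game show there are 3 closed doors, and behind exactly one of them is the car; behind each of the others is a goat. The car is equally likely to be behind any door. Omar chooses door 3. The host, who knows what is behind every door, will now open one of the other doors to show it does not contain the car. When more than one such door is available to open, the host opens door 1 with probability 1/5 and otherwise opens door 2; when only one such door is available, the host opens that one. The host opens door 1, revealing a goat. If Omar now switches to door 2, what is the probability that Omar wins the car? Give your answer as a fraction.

Condition on the true location of the car.
If it is behind door 1 (prior 1/3): the host opened door 1, so this case is ruled out; weight (1/3)·0 = 0.
If it is behind door 2 (prior 1/3): only door 1 is available, probability 1; weight (1/3)·1 = 1/3.
If it is behind door 3 (prior 1/3): door 1 is available, opened with probability 1/5; weight (1/3)·(1/5) = 1/15.
The weights sum to 2/5.
So P(the car behind door 2 | the host opened door 1) = (1/3) / (2/5) = 5/6.

5/6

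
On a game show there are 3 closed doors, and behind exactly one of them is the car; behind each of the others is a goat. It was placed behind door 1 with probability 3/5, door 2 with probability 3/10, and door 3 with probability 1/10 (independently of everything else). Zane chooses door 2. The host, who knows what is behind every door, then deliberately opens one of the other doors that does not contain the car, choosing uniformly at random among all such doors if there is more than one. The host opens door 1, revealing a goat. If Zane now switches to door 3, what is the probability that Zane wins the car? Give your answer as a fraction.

Condition on the true location of the car.
If it is behind door 1 (prior 3/5): the host opened door 1, so this case is ruled out; weight (3/5)·0 = 0.
If it is behind door 2 (prior 3/10): the host has 2 equally likely choices, so probability 1/2; weight (3/10)·(1/2) = 3/20.
If it is behind door 3 (prior 1/10): the host has no choice, probability 1; weight (1/10)·1 = 1/10.
The weights sum to 1/4.
So P(the car behind door 3 | the host opened door 1) = (1/10) / (1/4) = 2/5.

2/5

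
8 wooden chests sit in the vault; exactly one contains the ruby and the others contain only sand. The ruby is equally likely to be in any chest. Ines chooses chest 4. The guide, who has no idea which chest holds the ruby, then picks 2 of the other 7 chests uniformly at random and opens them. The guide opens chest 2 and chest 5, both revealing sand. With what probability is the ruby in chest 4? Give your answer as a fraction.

1/6

Because the guide chose which chests to open without knowing where the ruby is, the choice is independent of the prize location. Learning that none of the 2 opened chests holds the ruby simply rules out those 2 locations and leaves the remaining 6 chests still equally likely by symmetry.
So P(the ruby in chest 4) = 1/6.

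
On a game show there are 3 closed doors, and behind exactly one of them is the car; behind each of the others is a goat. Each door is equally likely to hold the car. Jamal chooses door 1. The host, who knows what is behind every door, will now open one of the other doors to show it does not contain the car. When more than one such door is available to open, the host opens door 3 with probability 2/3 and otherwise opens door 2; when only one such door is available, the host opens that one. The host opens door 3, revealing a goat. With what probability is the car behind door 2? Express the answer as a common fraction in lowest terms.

Consider each possible location of the car in turn.
If it is behind door 1 (prior 1/3): door 3 is available, opened with probability 2/3; weight (1/3)·(2/3) = 2/9.
If it is behind door 2 (prior 1/3): only door 3 is available, probability 1; weight (1/3)·1 = 1/3.
If it is behind door 3 (prior 1/3): the host opened door 3, so this case is ruled out; weight (1/3)·0 = 0.
The weights sum to 5/9.
So P(the car behind door 2 | the host opened door 3) = (1/3) / (5/9) = 3/5.

3/5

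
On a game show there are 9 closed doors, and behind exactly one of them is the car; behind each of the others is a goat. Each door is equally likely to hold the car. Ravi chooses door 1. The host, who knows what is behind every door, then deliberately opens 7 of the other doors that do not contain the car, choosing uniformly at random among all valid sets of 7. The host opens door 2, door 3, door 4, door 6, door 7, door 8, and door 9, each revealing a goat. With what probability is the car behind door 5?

Apply Bayes' rule, conditioning on where the car actually is.
If it is behind door 1 (prior 1/9): the host has 8 equally likely choices, so probability 1/8; weight (1/9)·(1/8) = 1/72.
If it is behind any of doors 2, 3, 4, 6, 7, 8, and 9 (prior 1/9 each): that door was opened and seen not to hold the prize — ruled out; weight (1/9)·0 = 0 each.
If it is behind door 5 (prior 1/9): the host has no choice, probability 1; weight (1/9)·1 = 1/9.
The weights sum to 1/8.
So P(the car behind door 5 | the host opened door 2, door 3, door 4, door 6, door 7, door 8, and door 9) = (1/9) / (1/8) = 8/9.

8/9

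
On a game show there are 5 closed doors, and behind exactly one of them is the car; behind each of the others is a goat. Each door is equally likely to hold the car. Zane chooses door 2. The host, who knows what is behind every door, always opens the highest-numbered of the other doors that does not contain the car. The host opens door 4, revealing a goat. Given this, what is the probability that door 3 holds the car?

0

Apply Bayes' rule, conditioning on where the car actually is.
If it is behind any of doors 1, 2, and 3 (prior 1/5 each): the host would have opened door 5 instead, probability 0; weight (1/5)·0 = 0 each.
If it is behind door 4 (prior 1/5): the host opened door 4, so this case is ruled out; weight (1/5)·0 = 0.
If it is behind door 5 (prior 1/5): door 4 is the highest-numbered option available, probability 1; weight (1/5)·1 = 1/5.
The weights sum to 1/5.
So P(the car behind door 3 | the host opened door 4) = 0 / (1/5) = 0.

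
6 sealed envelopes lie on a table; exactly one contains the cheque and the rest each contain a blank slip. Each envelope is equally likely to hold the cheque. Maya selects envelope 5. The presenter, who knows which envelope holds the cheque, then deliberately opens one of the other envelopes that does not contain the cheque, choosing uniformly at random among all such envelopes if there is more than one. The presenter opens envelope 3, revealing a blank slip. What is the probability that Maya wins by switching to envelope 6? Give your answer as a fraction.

5/24

Apply Bayes' rule, conditioning on where the cheque actually is.
If it is in any of envelopes 1, 2, 4, and 6 (prior 1/6 each): the presenter has 4 equally likely choices, so probability 1/4; weight (1/6)·(1/4) = 1/24 each.
If it is in envelope 3 (prior 1/6): the presenter opened envelope 3, so this case is ruled out; weight (1/6)·0 = 0.
If it is in envelope 5 (prior 1/6): the presenter has 5 equally likely choices, so probability 1/5; weight (1/6)·(1/5) = 1/30.
The weights sum to 1/5.
So P(the cheque in envelope 6 | the presenter opened envelope 3) = (1/24) / (1/5) = 5/24.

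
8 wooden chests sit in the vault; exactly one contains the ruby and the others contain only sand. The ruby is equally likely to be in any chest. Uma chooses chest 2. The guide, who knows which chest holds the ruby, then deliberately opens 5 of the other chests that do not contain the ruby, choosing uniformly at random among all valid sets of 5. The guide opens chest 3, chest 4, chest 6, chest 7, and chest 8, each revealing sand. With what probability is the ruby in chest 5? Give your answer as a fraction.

7/16

Apply Bayes' rule, conditioning on where the ruby actually is.
If it is in either of chests 1 and 5 (prior 1/8 each): the guide has 6 equally likely choices, so probability 1/6; weight (1/8)·(1/6) = 1/48 each.
If it is in chest 2 (prior 1/8): the guide has 21 equally likely choices, so probability 1/21; weight (1/8)·(1/21) = 1/168.
If it is in any of chests 3, 4, 6, 7, and 8 (prior 1/8 each): that chest was opened and seen not to hold the prize — ruled out; weight (1/8)·0 = 0 each.
The weights sum to 1/21.
So P(the ruby in chest 5 | the guide opened chest 3, chest 4, chest 6, chest 7, and chest 8) = (1/48) / (1/21) = 7/16.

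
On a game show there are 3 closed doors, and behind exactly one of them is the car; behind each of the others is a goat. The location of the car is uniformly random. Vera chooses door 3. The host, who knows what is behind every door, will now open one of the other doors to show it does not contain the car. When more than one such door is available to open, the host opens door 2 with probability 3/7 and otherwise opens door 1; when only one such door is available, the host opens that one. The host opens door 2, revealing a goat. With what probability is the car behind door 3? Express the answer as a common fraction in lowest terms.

3/10

Condition on the true location of the car.
If it is behind door 1 (prior 1/3): only door 2 is available, probability 1; weight (1/3)·1 = 1/3.
If it is behind door 2 (prior 1/3): the host opened door 2, so this case is ruled out; weight (1/3)·0 = 0.
If it is behind door 3 (prior 1/3): door 2 is available, opened with probability 3/7; weight (1/3)·(3/7) = 1/7.
The weights sum to 10/21.
So P(the car behind door 3 | the host opened door 2) = (1/7) / (10/21) = 3/10.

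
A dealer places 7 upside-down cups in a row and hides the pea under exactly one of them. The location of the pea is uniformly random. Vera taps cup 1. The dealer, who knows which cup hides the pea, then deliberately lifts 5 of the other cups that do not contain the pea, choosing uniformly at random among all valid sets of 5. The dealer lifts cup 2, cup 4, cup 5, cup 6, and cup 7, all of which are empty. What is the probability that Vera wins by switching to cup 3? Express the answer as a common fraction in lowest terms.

Condition on the true location of the pea.
If it is under cup 1 (prior 1/7): the dealer has 6 equally likely choices, so probability 1/6; weight (1/7)·(1/6) = 1/42.
If it is under any of cups 2, 4, 5, 6, and 7 (prior 1/7 each): that cup was opened and seen not to hold the prize — ruled out; weight (1/7)·0 = 0 each.
If it is under cup 3 (prior 1/7): the dealer has no choice, probability 1; weight (1/7)·1 = 1/7.
The weights sum to 1/6.
So P(the pea under cup 3 | the dealer opened cup 2, cup 4, cup 5, cup 6, and cup 7) = (1/7) / (1/6) = 6/7.

6/7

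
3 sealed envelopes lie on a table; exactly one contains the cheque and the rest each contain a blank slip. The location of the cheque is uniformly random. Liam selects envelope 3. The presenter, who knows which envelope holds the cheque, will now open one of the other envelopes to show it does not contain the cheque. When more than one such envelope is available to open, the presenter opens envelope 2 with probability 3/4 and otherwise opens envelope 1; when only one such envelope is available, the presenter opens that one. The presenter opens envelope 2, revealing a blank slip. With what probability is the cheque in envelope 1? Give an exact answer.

4/7

Consider each possible location of the cheque in turn.
If it is in envelope 1 (prior 1/3): only envelope 2 is available, probability 1; weight (1/3)·1 = 1/3.
If it is in envelope 2 (prior 1/3): the presenter opened envelope 2, so this case is ruled out; weight (1/3)·0 = 0.
If it is in envelope 3 (prior 1/3): envelope 2 is available, opened with probability 3/4; weight (1/3)·(3/4) = 1/4.
The weights sum to 7/12.
So P(the cheque in envelope 1 | the presenter opened envelope 2) = (1/3) / (7/12) = 4/7.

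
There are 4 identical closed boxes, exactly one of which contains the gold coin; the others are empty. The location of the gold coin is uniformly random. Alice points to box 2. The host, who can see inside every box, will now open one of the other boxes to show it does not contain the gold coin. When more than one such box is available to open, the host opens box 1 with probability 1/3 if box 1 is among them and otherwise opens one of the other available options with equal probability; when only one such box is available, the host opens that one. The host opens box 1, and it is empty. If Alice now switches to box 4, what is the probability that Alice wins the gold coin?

Apply Bayes' rule, conditioning on where the gold coin actually is.
If it is in box 1 (prior 1/4): the host opened box 1, so this case is ruled out; weight (1/4)·0 = 0.
If it is in any of boxes 2, 3, and 4 (prior 1/4 each): box 1 is available, opened with probability 1/3; weight (1/4)·(1/3) = 1/12 each.
The weights sum to 1/4.
So P(the gold coin in box 4 | the host opened box 1) = (1/12) / (1/4) = 1/3.

1/3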